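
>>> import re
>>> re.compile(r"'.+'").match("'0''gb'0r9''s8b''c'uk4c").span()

With `match`, the pattern is implicitly anchored at the beginning.
The match spans [0:19] → "'0''gb'0r9''s8b''c'".

(0, 19)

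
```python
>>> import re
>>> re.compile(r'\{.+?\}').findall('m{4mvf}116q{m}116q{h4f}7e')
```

['{4mvf}', '{m}', '{h4f}']

With the lazy modifier that quantifier settles for the fewest repetitions that let the rest of the pattern succeed (the atoms after it are unaffected and can still be greedy).
Matches: at [1:7] → '{4mvf}'; at [11:14] → '{m}'; at [18:23] → '{h4f}'.
Since nothing is captured, `findall` lists the 3 matched substrings directly.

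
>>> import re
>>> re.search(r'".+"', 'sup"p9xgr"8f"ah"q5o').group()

'"p9xgr"8f"ah"'

The match spans [3:16] → '"p9xgr"8f"ah"'.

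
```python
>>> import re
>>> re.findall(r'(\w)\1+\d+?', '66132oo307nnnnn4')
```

['6', 'o', 'n']

`\1` has to match the exact text group 1 already captured.
Matches: at [0:3] match '661', group 1 = '6'; at [5:8] match 'oo3', group 1 = 'o'; at [10:16] match 'nnnnn4', group 1 = 'n'.
`findall` collects group 1 from each match (3 total).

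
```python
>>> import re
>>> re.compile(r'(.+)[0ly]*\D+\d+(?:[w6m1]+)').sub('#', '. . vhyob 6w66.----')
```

'#.----'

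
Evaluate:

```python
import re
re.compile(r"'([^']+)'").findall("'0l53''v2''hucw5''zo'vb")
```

['0l53', 'v2', 'hucw5', 'zo']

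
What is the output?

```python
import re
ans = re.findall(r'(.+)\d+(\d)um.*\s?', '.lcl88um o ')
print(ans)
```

[('.lcl', '8')]

Pattern: one or more of any character (captured); then one or more of a digit; then a digit (captured); then the literal 'um', then zero or more of any character, then optionally whitespace.
Scanning left to right: at [0:11] match '.lcl88um o ', groups = ('.lcl', '8').
2 groups means the one result is a tuple of 2 captured strings — 1 here.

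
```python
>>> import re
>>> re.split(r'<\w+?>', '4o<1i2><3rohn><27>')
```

['4o', '', '', '']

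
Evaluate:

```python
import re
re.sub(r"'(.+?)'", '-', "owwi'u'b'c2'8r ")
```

A non-greedy quantifier consumes as few characters as it can — just enough that the remainder of the pattern still matches from where it stops; whatever follows it matches normally.
Matches: at [4:7] → "'u'"; at [8:12] → "'c2'".
`sub` substitutes '-' at each match site.

'owwi-b-8r '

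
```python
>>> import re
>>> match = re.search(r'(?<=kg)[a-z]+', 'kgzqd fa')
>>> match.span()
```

Because the assertion is zero-width, the text it checks is not consumed and won't appear in the result.
`search` walks the string left to right and returns the first match it finds.
The match spans [2:5] → 'zqd'.

(2, 5)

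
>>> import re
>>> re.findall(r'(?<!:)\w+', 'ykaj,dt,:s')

['ykaj', 'dt']

The negative lookaround is zero-width — it rules out positions where the adjacent text would match, without consuming anything.
With no groups in the pattern, `findall` gives back each whole match — 2 here.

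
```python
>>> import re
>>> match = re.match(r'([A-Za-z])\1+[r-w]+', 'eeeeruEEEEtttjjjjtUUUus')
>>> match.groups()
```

('e',)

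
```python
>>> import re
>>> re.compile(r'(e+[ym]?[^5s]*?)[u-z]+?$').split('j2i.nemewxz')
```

['j2i.n', 'eme', '']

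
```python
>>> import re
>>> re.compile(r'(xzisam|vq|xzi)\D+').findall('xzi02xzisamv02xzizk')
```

['xzisam', 'xzi']

Branches in `(...|...)` are attempted left-to-right; the first branch that allows the whole pattern to succeed is taken.
With a single group, `findall` returns only what that group captured — 2 items.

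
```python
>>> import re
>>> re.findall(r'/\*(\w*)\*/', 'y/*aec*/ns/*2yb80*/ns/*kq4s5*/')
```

Walking the string: at [1:8] match '/*aec*/', group 1 = 'aec'; at [10:19] match '/*2yb80*/', group 1 = '2yb80'; at [21:30] match '/*kq4s5*/', group 1 = 'kq4s5'.
Because there's exactly one group, `findall` drops the full match and keeps group 1 from each hit.

['aec', '2yb80', 'kq4s5']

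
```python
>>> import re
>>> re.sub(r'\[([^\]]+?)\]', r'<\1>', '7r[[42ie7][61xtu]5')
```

'7r<[42ie7><61xtu>5'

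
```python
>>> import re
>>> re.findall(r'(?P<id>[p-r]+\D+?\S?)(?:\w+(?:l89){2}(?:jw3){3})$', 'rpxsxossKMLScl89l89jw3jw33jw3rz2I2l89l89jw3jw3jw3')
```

['rpxs']

The pattern matches one or more of a character in [p-r], then one or more of a non-digit (lazy), then optionally a non-whitespace character (captured as 'id'); then one or more of a word character, then the literal 'l89' repeated 2 times, then the literal 'jw3' repeated 3 times (non-capturing group); then anchored at the end.
With the lazy modifier that quantifier settles for the fewest repetitions that let the rest of the pattern succeed (the atoms after it are unaffected and can still be greedy).
Matches: at [0:49] match 'rpxsxossKMLScl89l89jw3jw33jw3rz2I2l89l89jw3jw3jw3', group 1 = 'rpxs'.
One capturing group, so `findall` returns just the captured substring from the one match — 1 in all.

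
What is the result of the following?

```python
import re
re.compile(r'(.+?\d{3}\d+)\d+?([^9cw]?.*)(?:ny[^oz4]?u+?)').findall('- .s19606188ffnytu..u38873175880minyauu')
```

This matches one or more of any character (lazy), then exactly 3 of a digit, then one or more of a digit (captured); then one or more of a digit (lazy); then optionally any character except [9cw], then zero or more of any character (captured); then the literal 'ny', then optionally any character except [oz4], then one or more of the literal 'u' (lazy) (non-capturing group).
Scanning left to right: at [0:38] match '- .s19606188ffnytu..u38873175880minyau', groups = ('- .s1960618', 'ffnytu..u38873175880mi').
`findall` packs the 2 group values into a tuple for every match.

[('- .s1960618', 'ffnytu..u38873175880mi')]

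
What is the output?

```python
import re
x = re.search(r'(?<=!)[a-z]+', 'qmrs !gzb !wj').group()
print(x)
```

gzb

The lookaround is zero-width — it requires the adjacent text to match without consuming it, so the asserted text isn't part of the match.
Unlike `match`, `search` isn't anchored — it looks for the pattern anywhere in the string.
The match spans [6:9] → 'gzb'.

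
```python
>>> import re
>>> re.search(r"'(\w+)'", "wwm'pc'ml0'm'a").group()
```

`re.search` tries every starting position until one works.
The match spans [3:7] → "'pc'".
Captured: group 1 = 'pc'.

"'pc'"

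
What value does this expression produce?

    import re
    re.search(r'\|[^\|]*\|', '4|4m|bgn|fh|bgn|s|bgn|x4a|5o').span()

`re.search` tries every starting position until one works.
The match spans [1:5] → '|4m|'.

(1, 5)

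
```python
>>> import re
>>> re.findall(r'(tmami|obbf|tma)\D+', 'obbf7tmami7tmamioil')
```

['tma', 'tmami']

Alternation tries branches left to right and keeps the first one that lets the overall match succeed at that position.
Scanning left to right: at [5:10] match 'tmami', group 1 = 'tma'; at [11:19] match 'tmamioil', group 1 = 'tmami'.
`findall` collects group 1 from each match (2 total).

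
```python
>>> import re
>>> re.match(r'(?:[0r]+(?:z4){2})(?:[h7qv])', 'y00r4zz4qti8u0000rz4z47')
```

None

Pattern: one or more of one of [0r], then the literal 'z4' repeated 2 times (non-capturing group); then one of [h7qv] (non-capturing group).
`re.match` won't scan ahead — the pattern has to work from the very first character.
Here the pattern fails at index 0, so the call returns None.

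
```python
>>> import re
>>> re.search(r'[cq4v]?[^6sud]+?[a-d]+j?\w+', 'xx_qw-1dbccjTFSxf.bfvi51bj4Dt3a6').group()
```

Pattern: optionally one of [cq4v], then one or more of any character except [6sud] (lazy); then one or more of a character in [a-d], then optionally the literal 'j'; then one or more of a word character.
The match spans [0:17] → 'xx_qw-1dbccjTFSxf'.

'xx_qw-1dbccjTFSxf'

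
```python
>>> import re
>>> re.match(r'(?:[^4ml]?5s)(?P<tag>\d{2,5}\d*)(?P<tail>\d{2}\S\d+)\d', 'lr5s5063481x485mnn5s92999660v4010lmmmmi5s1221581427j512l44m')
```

This matches optionally any character except [4ml], then the literal '5s' (non-capturing group); then 2 to 5 of a digit, then zero or more of a digit (captured as 'tag'); then exactly 2 of a digit, then a non-whitespace character, then one or more of a digit (captured as 'tail'); then a digit.
`match` is anchored at position 0; if the pattern doesn't fit there, it returns None.
Here the string doesn't start with a match, so the call returns None.

None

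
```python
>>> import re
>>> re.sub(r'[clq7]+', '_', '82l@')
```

'82_@'

The pattern matches one or more of one of [clq7].
Matches: at [2:3] → 'l'.
`sub` substitutes '_' at each match site.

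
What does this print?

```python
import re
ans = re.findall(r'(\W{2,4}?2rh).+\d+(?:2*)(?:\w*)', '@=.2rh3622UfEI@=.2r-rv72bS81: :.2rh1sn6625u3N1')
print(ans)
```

['@=.2rh']

Pattern: 2 to 4 of a non-word character (lazy), then the literal '2rh' (captured); then one or more of any character, then one or more of a digit; then zero or more of a literal '2' (non-capturing group); then zero or more of a word character (non-capturing group).
Scanning left to right: at [0:46] match '@=.2rh3622UfEI@=.2r-rv72bS81: :.2rh1sn6625u3N1', group 1 = '@=.2rh'.
With a single group, `findall` returns only what that group captured — 1 item.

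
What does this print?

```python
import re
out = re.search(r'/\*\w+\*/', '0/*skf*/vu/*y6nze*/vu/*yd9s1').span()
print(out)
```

(1, 8)

`re.search` scans for the first position where the pattern succeeds.
The match spans [1:8] → '/*skf*/'.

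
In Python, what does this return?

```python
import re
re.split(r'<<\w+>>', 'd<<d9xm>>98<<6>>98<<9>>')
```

['d', '98', '98', '']

Splitting on the pattern gives 4 pieces.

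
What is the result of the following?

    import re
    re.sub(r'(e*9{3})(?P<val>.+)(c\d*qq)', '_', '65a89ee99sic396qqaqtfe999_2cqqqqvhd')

Pattern: zero or more of the literal 'e', then exactly 3 of the literal '9' (captured); then one or more of any character (captured as 'val'); then a literal 'c', then zero or more of a digit, then the literal 'qq' (captured).
Matches: at [21:30] → 'e999_2cqq'.
`sub` substitutes '_' at each match site.

'65a89ee99sic396qqaqtf_qqvhd'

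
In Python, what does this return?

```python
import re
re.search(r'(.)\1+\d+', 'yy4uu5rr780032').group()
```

'yy4'

After group 1 captures some text, `\1` only succeeds where that same text appears again.
The match spans [0:3] → 'yy4'.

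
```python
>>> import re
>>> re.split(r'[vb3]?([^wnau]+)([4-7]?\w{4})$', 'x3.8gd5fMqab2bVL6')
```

['x3.8gd5fMqa', '2', 'bVL6', '']

The pattern matches optionally one of [vb3]; then one or more of any character except [wnau] (captured); then optionally a character in [4-7], then exactly 4 of a word character (captured); then anchored at the end.
Because the pattern has a capturing group, `split` also inserts each captured text between the pieces.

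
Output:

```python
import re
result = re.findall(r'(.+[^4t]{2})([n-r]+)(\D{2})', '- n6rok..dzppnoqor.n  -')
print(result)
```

This matches one or more of any character, then exactly 2 of any character except [4t] (captured); then one or more of a character in [n-r] (captured); then exactly 2 of a non-digit (captured).
`findall` packs the 3 group values into a tuple for every match.

[('- n6rok..dzppnoqor.', 'n', '  ')]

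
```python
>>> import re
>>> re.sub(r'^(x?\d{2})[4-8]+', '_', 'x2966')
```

'_'

This matches anchored at the start of the string; then optionally the literal 'x', then exactly 2 of a digit (captured); then one or more of a character in [4-8].
`sub` substitutes '_' at each match site.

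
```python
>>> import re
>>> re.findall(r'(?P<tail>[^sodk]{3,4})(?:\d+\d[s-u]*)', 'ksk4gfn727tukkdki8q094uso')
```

The pattern matches 3 to 4 of any character except [sodk] (captured as 'tail'); then one or more of a digit, then a digit, then zero or more of a character in [s-u] (non-capturing group).
With a single group, `findall` returns only what that group captured — 2 items.

['4gfn', 'i8q0']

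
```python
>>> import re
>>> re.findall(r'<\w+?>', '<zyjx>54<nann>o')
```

Matches: at [0:6] → '<zyjx>'; at [8:14] → '<nann>'.
With no groups in the pattern, `findall` gives back each whole match — 2 here.

['<zyjx>', '<nann>']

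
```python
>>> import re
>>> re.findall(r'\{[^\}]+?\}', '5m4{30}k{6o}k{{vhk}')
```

With no groups in the pattern, `findall` gives back each whole match — 3 here.

['{30}', '{6o}', '{{vhk}']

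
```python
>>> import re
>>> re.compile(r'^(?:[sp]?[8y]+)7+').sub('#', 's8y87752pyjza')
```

'#52pyjza'

The pattern matches anchored at the start of the string; then optionally one of [sp], then one or more of one of [8y] (non-capturing group); then one or more of a literal '7'.
Matches: at [0:6] → 's8y877'.
Every occurrence is swapped for '#'.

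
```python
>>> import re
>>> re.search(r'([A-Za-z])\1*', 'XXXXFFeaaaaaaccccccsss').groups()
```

('X',)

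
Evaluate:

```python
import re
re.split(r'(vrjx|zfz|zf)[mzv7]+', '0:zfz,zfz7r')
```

Alternation tries branches left to right and keeps the first one that lets the overall match succeed at that position.
Because the pattern has a capturing group, `split` also inserts each captured text between the pieces.

['0:', 'zf', ',', 'zfz', 'r']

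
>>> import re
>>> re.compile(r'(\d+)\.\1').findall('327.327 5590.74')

['327']

After group 1 captures some text, `\1` only succeeds where that same text appears again.
Scanning left to right: at [0:7] match '327.327', group 1 = '327'.
`findall` collects group 1 from the one match (1 total).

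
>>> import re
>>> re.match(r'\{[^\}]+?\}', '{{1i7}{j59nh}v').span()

(0, 6)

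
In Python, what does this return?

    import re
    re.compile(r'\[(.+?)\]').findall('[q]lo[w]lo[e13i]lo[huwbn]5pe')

['q', 'w', 'e13i', 'huwbn']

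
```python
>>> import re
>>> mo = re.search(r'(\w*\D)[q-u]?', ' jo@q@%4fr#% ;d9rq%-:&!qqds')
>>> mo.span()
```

(0, 1)

The pattern matches zero or more of a word character, then a non-digit (captured); then optionally a character in [q-u].
The match spans [0:1] → ' '.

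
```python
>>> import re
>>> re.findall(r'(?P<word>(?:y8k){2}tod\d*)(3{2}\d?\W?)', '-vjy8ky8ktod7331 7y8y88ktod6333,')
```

This matches the literal 'y8k' repeated 2 times, then the literal 'tod', then zero or more of a digit (captured as 'word'); then exactly 2 of a literal '3', then optionally a digit, then optionally a non-word character (captured).
Matches: at [3:17] match 'y8ky8ktod7331 ', groups = ('y8ky8ktod7', '331 ').
With 2 capturing groups, `findall` returns a 2-tuple per match.

[('y8ky8ktod7', '331 ')]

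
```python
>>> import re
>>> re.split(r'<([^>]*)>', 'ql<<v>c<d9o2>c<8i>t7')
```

Because the pattern has a capturing group, `split` also inserts each captured text between the pieces.

['ql', '<v', 'c', 'd9o2', 'c', '8i', 't7']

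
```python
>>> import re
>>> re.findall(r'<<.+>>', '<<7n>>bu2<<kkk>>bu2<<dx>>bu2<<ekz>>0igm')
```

Scanning left to right: at [0:35] → '<<7n>>bu2<<kkk>>bu2<<dx>>bu2<<ekz>>'.
`findall` yields the raw match text (1 of them) because the pattern has no groups.

['<<7n>>bu2<<kkk>>bu2<<dx>>bu2<<ekz>>']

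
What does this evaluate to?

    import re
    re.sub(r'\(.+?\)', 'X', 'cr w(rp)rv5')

'cr wXrv5'

Matches: at [4:8] → '(rp)'.
Every occurrence is swapped for 'X'.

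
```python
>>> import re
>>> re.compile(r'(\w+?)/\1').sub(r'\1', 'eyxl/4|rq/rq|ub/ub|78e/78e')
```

The backreference `\1` re-matches whatever the first group consumed, character for character.
Matches: at [7:12] → 'rq/rq'; at [13:18] → 'ub/ub'; at [19:26] → '78e/78e'.
Each match is replaced using the text its own group 1 captured.

'eyxl/4|rq|ub|78e'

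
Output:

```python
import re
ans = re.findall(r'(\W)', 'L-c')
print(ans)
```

`findall` collects group 1 from the one match (1 total).

['-']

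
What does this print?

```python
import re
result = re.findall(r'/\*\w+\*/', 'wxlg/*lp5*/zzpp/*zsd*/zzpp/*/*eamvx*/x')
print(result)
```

['/*lp5*/', '/*zsd*/', '/*eamvx*/']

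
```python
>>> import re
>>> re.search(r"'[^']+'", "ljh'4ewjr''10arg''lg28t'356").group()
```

The match spans [3:10] → "'4ewjr'".

"'4ewjr'"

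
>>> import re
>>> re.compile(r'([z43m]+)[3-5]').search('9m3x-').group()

This matches one or more of one of [z43m] (captured); then a character in [3-5].
`re.search` tries every starting position until one works.
The match spans [1:3] → 'm3'.
Captured: group 1 = 'm'.

'm3'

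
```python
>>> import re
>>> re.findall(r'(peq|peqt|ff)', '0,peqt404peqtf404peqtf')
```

The regex engine tests alternatives in the order written; an earlier branch that matches wins even if a later one would match more.
Because there's exactly one group, `findall` drops the full match and keeps group 1 from each hit.

['peq', 'peq', 'peq']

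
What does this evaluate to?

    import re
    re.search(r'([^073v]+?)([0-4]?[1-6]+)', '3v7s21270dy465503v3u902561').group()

The match spans [3:7] → 's212'.

's212'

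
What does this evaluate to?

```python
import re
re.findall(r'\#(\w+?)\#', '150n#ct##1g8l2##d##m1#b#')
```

['ct', '1g8l2', 'd', 'm1']

With a single group, `findall` returns only what that group captured — 4 items.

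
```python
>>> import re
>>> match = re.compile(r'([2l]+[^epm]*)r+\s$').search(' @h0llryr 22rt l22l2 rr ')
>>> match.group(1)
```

The match spans [4:24] → 'llryr 22rt l22l2 rr '.
Captured: group 1 = 'llryr 22rt l22l2 r'.

'llryr 22rt l22l2 r'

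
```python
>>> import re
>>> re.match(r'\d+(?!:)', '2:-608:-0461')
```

The negative lookaround is zero-width — it rules out positions where the adjacent text would match, without consuming anything.
`re.match` only tries the pattern at the start of the string.
Here the string doesn't start with a match, so the call returns None.

None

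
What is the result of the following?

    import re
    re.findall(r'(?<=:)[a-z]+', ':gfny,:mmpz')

['gfny', 'mmpz']

Lookahead/lookbehind check context without consuming it, so the matched span excludes the asserted characters.
Scanning left to right: at [1:5] → 'gfny'; at [7:11] → 'mmpz'.
`findall` yields the raw match text (2 of them) because the pattern has no groups.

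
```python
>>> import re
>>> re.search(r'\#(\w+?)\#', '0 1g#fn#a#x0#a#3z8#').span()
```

(4, 8)

Unlike `match`, `search` isn't anchored — it looks for the pattern anywhere in the string.
The match spans [4:8] → '#fn#'.
Captured: group 1 = 'fn'.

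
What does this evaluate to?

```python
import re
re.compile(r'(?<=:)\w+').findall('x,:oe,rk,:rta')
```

['oe', 'rta']

The positive lookaround only admits positions where the adjacent text matches; those characters stay outside the span.
`findall` yields the raw match text (2 of them) because the pattern has no groups.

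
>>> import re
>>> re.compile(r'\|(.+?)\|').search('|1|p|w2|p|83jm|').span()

(0, 3)

The `?` after the quantifier makes it lazy — it takes as little as possible before letting the rest of the pattern try.
The match spans [0:3] → '|1|'.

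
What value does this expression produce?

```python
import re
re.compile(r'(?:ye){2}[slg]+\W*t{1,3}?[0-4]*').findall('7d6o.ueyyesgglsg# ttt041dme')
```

Since nothing is captured, `findall` lists the 0 matched substrings directly.
Nothing in the string satisfies the pattern, so the list is empty.

[]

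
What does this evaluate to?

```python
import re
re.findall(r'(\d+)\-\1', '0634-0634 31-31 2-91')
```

['0634', '31']

After group 1 captures some text, `\1` only succeeds where that same text appears again.
Scanning left to right: at [0:9] match '0634-0634', group 1 = '0634'; at [10:15] match '31-31', group 1 = '31'.
With a single group, `findall` returns only what that group captured — 2 items.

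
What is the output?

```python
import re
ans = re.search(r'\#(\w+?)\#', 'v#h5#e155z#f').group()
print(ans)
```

#h5#

`search` walks the string left to right and returns the first match it finds.
The match spans [1:5] → '#h5#'.
Captured: group 1 = 'h5'.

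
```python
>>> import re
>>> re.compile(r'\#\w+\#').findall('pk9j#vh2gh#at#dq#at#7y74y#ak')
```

Matches: at [4:11] → '#vh2gh#'; at [13:17] → '#dq#'; at [19:26] → '#7y74y#'.
Since nothing is captured, `findall` lists the 3 matched substrings directly.

['#vh2gh#', '#dq#', '#7y74y#']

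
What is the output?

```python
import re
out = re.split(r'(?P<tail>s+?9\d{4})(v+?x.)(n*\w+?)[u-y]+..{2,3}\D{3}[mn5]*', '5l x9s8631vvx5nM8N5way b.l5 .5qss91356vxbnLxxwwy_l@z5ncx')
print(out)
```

['5l x9s8631vvx5nM8N5way b.l5 .5q', 'ss91356', 'vxb', 'nL', 'cx']

The pattern matches one or more of the literal 's' (lazy), then the literal '9', then exactly 4 of a digit (captured as 'tail'); then one or more of a literal 'v' (lazy), then the literal 'x', then any character (captured); then zero or more of a literal 'n', then one or more of a word character (lazy) (captured); then one or more of a character in [u-y], then any character; then 2 to 3 of any character, then exactly 3 of a non-digit, then zero or more of one of [mn5].
The `?` after the quantifier makes it lazy — it takes as little as possible before letting the rest of the pattern try.
Matches to split on: at [31:54] → 'ss91356vxbnLxxwwy_l@z5n'.
With a capturing group present, the delimiter's captured portion is kept in the result list.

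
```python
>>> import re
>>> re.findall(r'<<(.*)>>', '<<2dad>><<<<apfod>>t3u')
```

Walking the string: at [0:19] match '<<2dad>><<<<apfod>>', group 1 = '2dad>><<<<apfod'.
With a single group, `findall` returns only what that group captured — 1 item.

['2dad>><<<<apfod']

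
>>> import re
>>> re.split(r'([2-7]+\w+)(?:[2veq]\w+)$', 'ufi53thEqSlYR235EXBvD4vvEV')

['ufi', '53thEqSlYR235EXBvD4v', '']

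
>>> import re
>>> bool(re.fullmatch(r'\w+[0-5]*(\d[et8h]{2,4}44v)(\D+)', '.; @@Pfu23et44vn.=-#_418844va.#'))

False

The pattern matches one or more of a word character; then zero or more of a character in [0-5]; then a digit, then 2 to 4 of one of [et8h], then the literal '44v' (captured); then one or more of a non-digit (captured).
For `fullmatch`, every character of the input must be accounted for by the pattern.
Here there's no way to consume every character, so the call returns None, and `bool(None)` is False.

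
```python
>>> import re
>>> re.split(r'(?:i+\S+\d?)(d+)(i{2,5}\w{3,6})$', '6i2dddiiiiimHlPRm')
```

Pattern: one or more of a literal 'i', then one or more of a non-whitespace character, then optionally a digit (non-capturing group); then one or more of a literal 'd' (captured); then 2 to 5 of a literal 'i', then 3 to 6 of a word character (captured); then anchored at the end.
Because the pattern has a capturing group, `split` also inserts each captured text between the pieces.

['6', 'd', 'iiiiimHlPRm', '']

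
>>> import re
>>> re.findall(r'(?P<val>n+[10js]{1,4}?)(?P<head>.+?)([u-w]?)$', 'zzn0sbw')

[('n0', 'sb', 'w')]

A `+?`/`*?`/`{m,n}?` starts at its minimum and grows only as far as needed for what follows to match.
`findall` packs the 3 group values into a tuple for every match.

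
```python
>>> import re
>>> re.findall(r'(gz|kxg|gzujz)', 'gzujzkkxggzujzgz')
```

['gz', 'kxg', 'gz', 'gz']

Alternation tries branches left to right and keeps the first one that lets the overall match succeed at that position.
With a single group, `findall` returns only what that group captured — 4 items.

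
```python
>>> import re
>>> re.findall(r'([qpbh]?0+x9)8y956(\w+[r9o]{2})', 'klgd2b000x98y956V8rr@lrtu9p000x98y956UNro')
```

This matches optionally one of [qpbh], then one or more of a literal '0', then the literal 'x9' (captured); then the literal '8y', then the literal '956'; then one or more of a word character, then exactly 2 of one of [r9o] (captured).
Scanning left to right: at [5:20] match 'b000x98y956V8rr', groups = ('b000x9', 'V8rr'); at [26:41] match 'p000x98y956UNro', groups = ('p000x9', 'UNro').
With 2 capturing groups, `findall` returns a 2-tuple per match.

[('b000x9', 'V8rr'), ('p000x9', 'UNro')]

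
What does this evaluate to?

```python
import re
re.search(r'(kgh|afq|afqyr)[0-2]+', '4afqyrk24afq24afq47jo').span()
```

Unlike `match`, `search` isn't anchored — it looks for the pattern anywhere in the string.
The match spans [9:13] → 'afq2'.
Captured: group 1 = 'afq'.

(9, 13)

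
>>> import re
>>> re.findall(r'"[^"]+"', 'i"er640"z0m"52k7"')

['"er640"', '"52k7"']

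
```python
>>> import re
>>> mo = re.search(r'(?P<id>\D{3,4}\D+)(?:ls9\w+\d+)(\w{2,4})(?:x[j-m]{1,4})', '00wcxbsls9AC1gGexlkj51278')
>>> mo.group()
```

'wcxbsls9AC1gGexlkj'

Pattern: 3 to 4 of a non-digit, then one or more of a non-digit (captured as 'id'); then the literal 'ls9', then one or more of a word character, then one or more of a digit (non-capturing group); then 2 to 4 of a word character (captured); then the literal 'x', then 1 to 4 of a character in [j-m] (non-capturing group).
`re.search` scans for the first position where the pattern succeeds.
The match spans [2:20] → 'wcxbsls9AC1gGexlkj'.
Captured: group 1 = 'wcxbs', group 2 = 'gGe'.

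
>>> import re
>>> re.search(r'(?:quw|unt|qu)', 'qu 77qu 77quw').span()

(0, 2)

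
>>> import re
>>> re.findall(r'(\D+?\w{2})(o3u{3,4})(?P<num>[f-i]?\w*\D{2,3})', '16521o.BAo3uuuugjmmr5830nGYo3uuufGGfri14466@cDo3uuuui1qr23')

Pattern: one or more of a non-digit (lazy), then exactly 2 of a word character (captured); then the literal 'o3', then 3 to 4 of the literal 'u' (captured); then optionally a character in [f-i], then zero or more of a word character, then 2 to 3 of a non-digit (captured as 'num').
Walking the string: at [5:46] match 'o.BAo3uuuugjmmr5830nGYo3uuufGGfri14466@cD', groups = ('o.BA', 'o3uuuu', 'gjmmr5830nGYo3uuufGGfri14466@cD').
With 3 capturing groups, `findall` returns a 3-tuple per match.

[('o.BA', 'o3uuuu', 'gjmmr5830nGYo3uuufGGfri14466@cD')]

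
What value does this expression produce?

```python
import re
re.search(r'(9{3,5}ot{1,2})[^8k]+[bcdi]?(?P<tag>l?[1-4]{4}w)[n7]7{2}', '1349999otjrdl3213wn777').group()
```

Pattern: 3 to 5 of the literal '9', then the literal 'o', then 1 to 2 of a literal 't' (captured); then one or more of any character except [8k]; then optionally one of [bcdi]; then optionally a literal 'l', then exactly 4 of a character in [1-4], then the literal 'w' (captured as 'tag'); then one of [n7], then exactly 2 of a literal '7'.
The match spans [3:21] → '9999otjrdl3213wn77'.

'9999otjrdl3213wn77'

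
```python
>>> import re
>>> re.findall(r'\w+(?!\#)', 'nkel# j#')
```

['nke']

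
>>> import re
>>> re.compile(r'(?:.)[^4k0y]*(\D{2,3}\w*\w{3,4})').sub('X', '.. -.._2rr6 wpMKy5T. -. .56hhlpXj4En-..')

'XX-..'

Each match is replaced by 'X'.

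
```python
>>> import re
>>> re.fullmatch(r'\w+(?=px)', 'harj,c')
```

None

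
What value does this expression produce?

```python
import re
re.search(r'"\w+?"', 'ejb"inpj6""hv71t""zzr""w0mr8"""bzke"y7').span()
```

Unlike `match`, `search` isn't anchored — it looks for the pattern anywhere in the string.
The match spans [3:10] → '"inpj6"'.

(3, 10)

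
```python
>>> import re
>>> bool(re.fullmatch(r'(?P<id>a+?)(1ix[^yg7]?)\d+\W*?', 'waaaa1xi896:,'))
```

Pattern: one or more of a literal 'a' (lazy) (captured as 'id'); then the literal '1ix', then optionally any character except [yg7] (captured); then one or more of a digit, then zero or more of a non-word character (lazy).
`re.fullmatch` is like wrapping the pattern in `^…$` (in single-line mode).
Here the pattern can't cover the whole string, so the call returns None, and `bool(None)` is False.

False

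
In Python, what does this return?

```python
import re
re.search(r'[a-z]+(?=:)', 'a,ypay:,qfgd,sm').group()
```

'ypay'

Lookahead/lookbehind check context without consuming it, so the matched span excludes the asserted characters.
Unlike `match`, `search` isn't anchored — it looks for the pattern anywhere in the string.
The match spans [2:6] → 'ypay'.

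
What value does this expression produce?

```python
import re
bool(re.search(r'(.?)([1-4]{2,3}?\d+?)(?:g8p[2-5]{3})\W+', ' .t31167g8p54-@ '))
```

False

This matches optionally any character (captured); then 2 to 3 of a character in [1-4] (lazy), then one or more of a digit (lazy) (captured); then the literal 'g8p', then exactly 3 of a character in [2-5] (non-capturing group); then one or more of a non-word character.
Here no position works, so the call returns None, and `bool(None)` is False.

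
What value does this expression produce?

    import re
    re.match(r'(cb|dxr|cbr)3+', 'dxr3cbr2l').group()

`match` is anchored at position 0; if the pattern doesn't fit there, it returns None.
The match spans [0:4] → 'dxr3'.
Captured: group 1 = 'dxr'.

'dxr3'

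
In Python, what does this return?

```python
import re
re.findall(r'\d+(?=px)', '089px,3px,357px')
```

['089', '3', '357']

Lookahead/lookbehind check context without consuming it, so the matched span excludes the asserted characters.
No capturing groups, so `findall` returns the 3 full match strings.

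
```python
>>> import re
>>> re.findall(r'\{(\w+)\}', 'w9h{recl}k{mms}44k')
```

['recl', 'mms']

Scanning left to right: at [3:9] match '{recl}', group 1 = 'recl'; at [10:15] match '{mms}', group 1 = 'mms'.
With a single group, `findall` returns only what that group captured — 2 items.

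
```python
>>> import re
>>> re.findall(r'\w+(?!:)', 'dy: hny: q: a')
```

['d', 'hn', 'a']

`(?!…)`/`(?<!…)` only lets a position through if the neighbouring text does NOT match; no characters are consumed.
Walking the string: at [0:1] → 'd'; at [4:6] → 'hn'; at [12:13] → 'a'.
`findall` yields the raw match text (3 of them) because the pattern has no groups.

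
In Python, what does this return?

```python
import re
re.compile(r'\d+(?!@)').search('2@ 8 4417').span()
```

A negative assertion filters positions out without eating any characters.
The match spans [3:4] → '8'.

(3, 4)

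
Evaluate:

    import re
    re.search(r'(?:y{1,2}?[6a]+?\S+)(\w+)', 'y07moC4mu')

Here nothing in the string fits, so the call returns None.

None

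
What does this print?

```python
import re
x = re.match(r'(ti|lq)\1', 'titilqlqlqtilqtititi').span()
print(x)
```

(0, 4)

`match` is anchored at position 0; if the pattern doesn't fit there, it returns None.
The match spans [0:4] → 'titi'.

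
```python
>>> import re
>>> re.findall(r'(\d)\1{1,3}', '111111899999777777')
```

The backreference `\1` re-matches whatever the first group consumed, character for character.
`findall` collects group 1 from each match (5 total).

['1', '1', '9', '7', '7']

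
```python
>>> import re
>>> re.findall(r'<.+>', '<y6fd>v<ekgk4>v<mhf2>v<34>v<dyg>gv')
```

['<y6fd>v<ekgk4>v<mhf2>v<34>v<dyg>']

No capturing groups, so `findall` returns the 1 full match string.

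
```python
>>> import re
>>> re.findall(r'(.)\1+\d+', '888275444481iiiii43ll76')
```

`\1` is not a pattern — it's the concrete string captured by group 1, re-applied verbatim.
With a single group, `findall` returns only what that group captured — 3 items.

['8', 'i', 'l']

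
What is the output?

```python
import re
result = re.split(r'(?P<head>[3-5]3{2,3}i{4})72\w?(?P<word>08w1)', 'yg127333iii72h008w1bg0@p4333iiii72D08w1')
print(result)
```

['yg127333iii72h008w1bg0@p', '4333iiii', '08w1', '']

Pattern: a character in [3-5], then 2 to 3 of a literal '3', then exactly 4 of the literal 'i' (captured as 'head'); then the literal '72', then optionally a word character; then the literal '08', then the literal 'w1' (captured as 'word').
Matches to split on: at [24:39] → '4333iiii72D08w1'.
Because the pattern has a capturing group, `split` also inserts each captured text between the pieces.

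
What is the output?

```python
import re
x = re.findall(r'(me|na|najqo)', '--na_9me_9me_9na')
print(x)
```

['na', 'me', 'me', 'na']

`findall` collects group 1 from each match (4 total).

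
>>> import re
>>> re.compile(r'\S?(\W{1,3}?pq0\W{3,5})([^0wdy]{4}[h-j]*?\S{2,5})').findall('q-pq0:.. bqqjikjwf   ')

[('-pq0:.. ', 'bqqjikjwf')]

`findall` packs the 2 group values into a tuple for every match.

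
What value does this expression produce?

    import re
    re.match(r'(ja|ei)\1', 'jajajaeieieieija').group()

`\1` has to match the exact text group 1 already captured.
With `match`, the pattern is implicitly anchored at the beginning.
The match spans [0:4] → 'jaja'.
Captured: group 1 = 'ja'.

'jaja'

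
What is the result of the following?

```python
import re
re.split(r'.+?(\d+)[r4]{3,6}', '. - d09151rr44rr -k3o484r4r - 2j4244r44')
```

This matches one or more of any character (lazy); then one or more of a digit (captured); then 3 to 6 of one of [r4].
The `?` after the quantifier makes it lazy — it takes as little as possible before letting the rest of the pattern try.
Matches to split on: at [0:16] → '. - d09151rr44rr'; at [16:27] → ' -k3o484r4r'; at [27:39] → ' - 2j4244r44'.
`re.split` interleaves the captured-group text with the surrounding fragments.

['', '09151', '', '484', '', '4244', '']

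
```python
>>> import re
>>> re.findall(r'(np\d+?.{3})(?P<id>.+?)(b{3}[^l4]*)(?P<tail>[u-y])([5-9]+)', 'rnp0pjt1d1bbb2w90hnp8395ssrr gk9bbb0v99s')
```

[('np0pjt', '1d1', 'bbb2w90hnp8395ssrr gk9bbb0', 'v', '99')]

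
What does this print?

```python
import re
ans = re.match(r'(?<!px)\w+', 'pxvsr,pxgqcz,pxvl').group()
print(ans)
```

`match` is anchored at position 0; if the pattern doesn't fit there, it returns None.
The match spans [0:5] → 'pxvsr'.

pxvsr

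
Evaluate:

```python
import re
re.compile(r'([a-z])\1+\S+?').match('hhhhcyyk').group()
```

With `match`, the pattern is implicitly anchored at the beginning.
The match spans [0:5] → 'hhhhc'.

'hhhhc'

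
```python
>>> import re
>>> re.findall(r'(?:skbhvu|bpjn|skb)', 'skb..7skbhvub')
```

Branches in `(...|...)` are attempted left-to-right; the first branch that allows the whole pattern to succeed is taken.
Scanning left to right: at [0:3] → 'skb'; at [6:12] → 'skbhvu'.
No capturing groups, so `findall` returns the 2 full match strings.

['skb', 'skbhvu']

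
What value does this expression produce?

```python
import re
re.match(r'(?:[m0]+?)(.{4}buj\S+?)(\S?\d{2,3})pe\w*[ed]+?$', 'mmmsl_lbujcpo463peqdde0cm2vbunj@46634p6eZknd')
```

None

The pattern matches one or more of one of [m0] (lazy) (non-capturing group); then exactly 4 of any character, then the literal 'buj', then one or more of a non-whitespace character (lazy) (captured); then optionally a non-whitespace character, then 2 to 3 of a digit (captured); then the literal 'pe', then zero or more of a word character, then one or more of one of [ed] (lazy); then anchored at the end.
With `match`, the pattern is implicitly anchored at the beginning.
Here the string doesn't start with a match, so the call returns None.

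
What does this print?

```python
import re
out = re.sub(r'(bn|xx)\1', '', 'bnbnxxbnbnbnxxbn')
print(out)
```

`\1` has to match the exact text group 1 already captured.
`sub` substitutes '' at each match site.

xxbnxxbn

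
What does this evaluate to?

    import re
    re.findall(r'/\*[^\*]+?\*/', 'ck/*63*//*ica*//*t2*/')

['/*63*/', '/*ica*/', '/*t2*/']

Matches: at [2:8] → '/*63*/'; at [8:15] → '/*ica*/'; at [15:21] → '/*t2*/'.
`findall` yields the raw match text (3 of them) because the pattern has no groups.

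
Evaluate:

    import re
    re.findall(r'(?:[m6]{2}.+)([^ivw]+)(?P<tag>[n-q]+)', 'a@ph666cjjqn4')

[('q', 'n')]

This matches exactly 2 of one of [m6], then one or more of any character (non-capturing group); then one or more of any character except [ivw] (captured); then one or more of a character in [n-q] (captured as 'tag').
Walking the string: at [4:12] match '666cjjqn', groups = ('q', 'n').
Multiple groups make `findall` return tuples — one 2-tuple for the one match.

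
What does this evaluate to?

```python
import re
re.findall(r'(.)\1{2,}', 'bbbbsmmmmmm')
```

['b', 'm']

The backreference `\1` re-matches whatever the first group consumed, character for character.
`findall` collects group 1 from each match (2 total).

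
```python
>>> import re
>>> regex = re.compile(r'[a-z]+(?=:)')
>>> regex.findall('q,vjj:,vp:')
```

The `(?=…)`/`(?<=…)` assertion just peeks at neighbouring text; it doesn't advance the match position.
No capturing groups, so `findall` returns the 2 full match strings.

['vjj', 'vp']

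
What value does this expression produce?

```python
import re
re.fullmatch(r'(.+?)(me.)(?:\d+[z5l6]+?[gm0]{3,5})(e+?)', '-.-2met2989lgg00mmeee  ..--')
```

`re.fullmatch` is like wrapping the pattern in `^…$` (in single-line mode).
Here the pattern can't cover the whole string, so the call returns None.

None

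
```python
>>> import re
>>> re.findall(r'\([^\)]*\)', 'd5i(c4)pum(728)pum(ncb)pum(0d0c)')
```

['(c4)', '(728)', '(ncb)', '(0d0c)']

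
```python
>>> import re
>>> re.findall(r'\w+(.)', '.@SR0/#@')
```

['/']

Because there's exactly one group, `findall` drops the full match and keeps group 1 from the one hit.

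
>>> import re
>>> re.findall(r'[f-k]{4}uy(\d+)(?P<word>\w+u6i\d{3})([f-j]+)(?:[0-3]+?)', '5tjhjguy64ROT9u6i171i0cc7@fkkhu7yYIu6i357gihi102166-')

[('64', 'ROT9u6i171', 'i')]

With 3 capturing groups, `findall` returns a 3-tuple per match.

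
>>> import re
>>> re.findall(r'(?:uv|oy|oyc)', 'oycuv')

['oy', 'uv']

`|` is ordered: at each position the engine commits to the first alternative that works.
`findall` yields the raw match text (2 of them) because the pattern has no groups.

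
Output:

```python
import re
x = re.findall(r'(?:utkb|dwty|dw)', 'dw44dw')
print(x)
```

Scanning left to right: at [0:2] → 'dw'; at [4:6] → 'dw'.
No capturing groups, so `findall` returns the 2 full match strings.

['dw', 'dw']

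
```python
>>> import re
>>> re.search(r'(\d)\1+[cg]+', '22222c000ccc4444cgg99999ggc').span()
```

(0, 6)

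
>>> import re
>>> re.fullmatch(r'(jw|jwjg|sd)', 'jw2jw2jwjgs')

`re.fullmatch` is like wrapping the pattern in `^…$` (in single-line mode).
Here the pattern can't cover the whole string, so the call returns None.

None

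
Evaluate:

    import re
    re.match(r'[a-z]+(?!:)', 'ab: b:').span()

With `match`, the pattern is implicitly anchored at the beginning.
The match spans [0:1] → 'a'.

(0, 1)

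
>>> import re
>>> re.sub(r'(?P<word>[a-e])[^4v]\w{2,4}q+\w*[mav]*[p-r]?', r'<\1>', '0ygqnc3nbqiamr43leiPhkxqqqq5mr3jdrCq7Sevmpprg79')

'0ygqn<c>'

This matches a character in [a-e] (captured as 'word'); then any character except [4v], then 2 to 4 of a word character; then one or more of a literal 'q'; then zero or more of a word character, then zero or more of one of [mav], then optionally a character in [p-r].
The replacement refers to a captured group, so each match is rewritten using its own captured text.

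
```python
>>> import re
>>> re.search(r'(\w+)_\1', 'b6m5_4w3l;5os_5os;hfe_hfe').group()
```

'5os_5os'

`\1` is not a pattern — it's the concrete string captured by group 1, re-applied verbatim.
The match spans [10:17] → '5os_5os'.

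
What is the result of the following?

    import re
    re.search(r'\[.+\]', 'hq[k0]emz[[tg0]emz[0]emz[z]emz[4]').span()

(2, 33)

The match spans [2:33] → '[k0]emz[[tg0]emz[0]emz[z]emz[4]'.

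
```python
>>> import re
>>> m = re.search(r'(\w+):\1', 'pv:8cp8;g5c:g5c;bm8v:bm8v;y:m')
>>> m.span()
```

`\1` is not a pattern — it's the concrete string captured by group 1, re-applied verbatim.
The match spans [8:15] → 'g5c:g5c'.

(8, 15)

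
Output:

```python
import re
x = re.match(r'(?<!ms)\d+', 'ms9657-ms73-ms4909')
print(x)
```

`match` is anchored at position 0; if the pattern doesn't fit there, it returns None.
Here the string doesn't start with a match, so the call returns None.

None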